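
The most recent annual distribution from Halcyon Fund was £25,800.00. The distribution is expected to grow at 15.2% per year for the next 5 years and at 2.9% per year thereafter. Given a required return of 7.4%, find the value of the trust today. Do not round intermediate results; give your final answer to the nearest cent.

£997632.24

D_1 = 29721.60000
D_2 = 34239.28320
D_3 = 39443.65425
D_4 = 45439.08969
D_5 = 52345.83133
Terminal value at year 5: TV = D_5×(1+g_2)/(r−g_2) = 53863.86043/0.045 = 1196974.67630
P_0 = D_1/(1+r)^1 + D_2/(1+r)^2 + D_3/(1+r)^3 + D_4/(1+r)^4 + D_5/(1+r)^5 + TV/(1+r)^5
    = 27673.74302 + 29683.56793 + 31839.35778 + 34151.71337 + 36632.00540 + 837651.85689 = 997632.24439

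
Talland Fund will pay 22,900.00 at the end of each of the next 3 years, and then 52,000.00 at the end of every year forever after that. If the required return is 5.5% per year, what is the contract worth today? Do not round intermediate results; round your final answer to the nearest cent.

PV of 3-year annuity: 22,900.00 × [1 − (1+0.055)^−3] / 0.055 = 61782.67437
Perpetuity value at year 3: 52,000.00 / 0.055 = 945454.54545
PV of perpetuity: 945454.54545 / (1+0.055)^3 = 805162.00977
Total PV = 61782.67437 + 805162.00977 = 866944.68414

866944.68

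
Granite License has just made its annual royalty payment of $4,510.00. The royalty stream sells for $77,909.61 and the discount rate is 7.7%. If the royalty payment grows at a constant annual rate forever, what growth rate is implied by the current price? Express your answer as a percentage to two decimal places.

P = D₀(1+g)/(r−g) ⇒ P(r−g) = D₀(1+g) ⇒ g(P+D₀) = P·r − D₀
g = (P·r − D₀)/(P + D₀) = ($77,909.61×0.077 − $4,510.00) / ($77,909.61 + $4,510.00) = 0.018067

1.81%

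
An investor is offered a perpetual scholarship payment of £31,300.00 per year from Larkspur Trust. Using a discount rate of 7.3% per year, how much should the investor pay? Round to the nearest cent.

£428767.12

Level perpetuity: PV = C / r = £31,300.00 / 0.073 = £428,767.12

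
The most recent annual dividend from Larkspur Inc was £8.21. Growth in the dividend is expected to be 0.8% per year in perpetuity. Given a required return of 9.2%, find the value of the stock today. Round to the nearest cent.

£98.52

D₁ = D₀ × (1 + g) = £8.21 × 1.008 = £8.2757
Growing perpetuity: P = D₁ / (r − g) = £8.2757 / (0.092 − 0.008) = £98.52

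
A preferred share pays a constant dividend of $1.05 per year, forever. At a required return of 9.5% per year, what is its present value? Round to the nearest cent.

Level perpetuity: PV = C / r = $1.05 / 0.095 = $11.05

$11.05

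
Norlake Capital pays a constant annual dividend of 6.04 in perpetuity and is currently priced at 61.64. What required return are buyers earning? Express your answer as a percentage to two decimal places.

9.80%

P = C/r ⇒ r = C/P = 6.04/61.64 = 0.097988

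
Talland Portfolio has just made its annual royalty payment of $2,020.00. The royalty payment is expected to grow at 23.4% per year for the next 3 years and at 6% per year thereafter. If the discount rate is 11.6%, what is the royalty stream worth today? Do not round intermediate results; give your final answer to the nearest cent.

D_1 = 2492.68000
D_2 = 3075.96712
D_3 = 3795.74343
Terminal value at year 3: TV = D_3×(1+g_2)/(r−g_2) = 4023.48803/0.056 = 71848.00057
P_0 = D_1/(1+r)^1 + D_2/(1+r)^2 + D_3/(1+r)^3 + TV/(1+r)^3
    = 2233.58423 + 2469.75174 + 2730.89036 + 51691.85328 = 59126.07961

$59126.08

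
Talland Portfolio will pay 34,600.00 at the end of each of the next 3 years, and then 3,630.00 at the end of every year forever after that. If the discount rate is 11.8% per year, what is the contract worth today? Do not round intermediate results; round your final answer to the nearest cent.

PV of 3-year annuity: 34,600.00 × [1 − (1+0.118)^−3] / 0.118 = 83389.80742
Perpetuity value at year 3: 3,630.00 / 0.118 = 30762.71186
PV of perpetuity: 30762.71186 / (1+0.118)^3 = 22014.01242
Total PV = 83389.80742 + 22014.01242 = 105403.81983

105403.82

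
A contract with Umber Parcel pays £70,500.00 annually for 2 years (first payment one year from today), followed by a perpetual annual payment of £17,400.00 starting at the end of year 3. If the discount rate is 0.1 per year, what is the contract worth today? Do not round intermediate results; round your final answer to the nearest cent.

£266157.02

PV of 2-year annuity: £70,500.00 × [1 − (1+0.1)^−2] / 0.1 = 122355.37190
Perpetuity value at year 2: £17,400.00 / 0.1 = 174000.00000
PV of perpetuity: 174000.00000 / (1+0.1)^2 = 143801.65289
Total PV = 122355.37190 + 143801.65289 = 266157.02479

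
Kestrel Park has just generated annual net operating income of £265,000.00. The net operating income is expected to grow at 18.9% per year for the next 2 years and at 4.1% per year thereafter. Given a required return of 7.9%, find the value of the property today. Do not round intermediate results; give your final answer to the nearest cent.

D_1 = 315085.00000
D_2 = 374636.06500
Terminal value at year 2: TV = D_2×(1+g_2)/(r−g_2) = 389996.14366/0.038 = 10263056.41224
P_0 = D_1/(1+r)^1 + D_2/(1+r)^2 + TV/(1+r)^2
    = 292015.75533 + 321785.66551 + 8815233.62623 = 9429035.04707

£9429035.05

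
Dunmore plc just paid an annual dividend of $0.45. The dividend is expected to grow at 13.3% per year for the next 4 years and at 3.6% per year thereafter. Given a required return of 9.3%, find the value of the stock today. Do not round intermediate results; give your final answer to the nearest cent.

$11.41

D_1 = 0.50985
D_2 = 0.57766
D_3 = 0.65449
D_4 = 0.74154
Terminal value at year 4: TV = D_4×(1+g_2)/(r−g_2) = 0.76823/0.057 = 13.47774
P_0 = D_1/(1+r)^1 + D_2/(1+r)^2 + D_3/(1+r)^3 + D_4/(1+r)^4 + TV/(1+r)^4
    = 0.46647 + 0.48354 + 0.50124 + 0.51958 + 9.44357 = 11.41440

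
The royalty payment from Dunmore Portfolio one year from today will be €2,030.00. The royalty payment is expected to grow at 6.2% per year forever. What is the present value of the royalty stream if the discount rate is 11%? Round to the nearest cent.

€42291.67

Growing perpetuity: P = D₁ / (r − g) = €2,030.0000 / (0.11 − 0.062) = €42,291.67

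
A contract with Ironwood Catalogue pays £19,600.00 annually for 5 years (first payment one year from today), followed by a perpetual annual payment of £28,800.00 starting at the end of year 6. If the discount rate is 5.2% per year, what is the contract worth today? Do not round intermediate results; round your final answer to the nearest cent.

PV of 5-year annuity: £19,600.00 × [1 − (1+0.052)^−5] / 0.052 = 84390.64027
Perpetuity value at year 5: £28,800.00 / 0.052 = 553846.15385
PV of perpetuity: 553846.15385 / (1+0.052)^5 = 429843.58039
Total PV = 84390.64027 + 429843.58039 = 514234.22066

£514234.22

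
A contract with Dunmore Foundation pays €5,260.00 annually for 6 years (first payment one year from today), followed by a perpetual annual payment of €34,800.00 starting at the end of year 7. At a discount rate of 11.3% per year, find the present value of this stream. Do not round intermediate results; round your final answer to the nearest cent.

€184067.15

PV of 6-year annuity: €5,260.00 × [1 − (1+0.113)^−6] / 0.113 = 22061.63121
Perpetuity value at year 6: €34,800.00 / 0.113 = 307964.60177
PV of perpetuity: 307964.60177 / (1+0.113)^6 = 162005.52074
Total PV = 22061.63121 + 162005.52074 = 184067.15195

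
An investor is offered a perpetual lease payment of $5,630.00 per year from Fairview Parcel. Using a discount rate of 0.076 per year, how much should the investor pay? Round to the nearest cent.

Level perpetuity: PV = C / r = $5,630.00 / 0.076 = $74,078.95

$74078.95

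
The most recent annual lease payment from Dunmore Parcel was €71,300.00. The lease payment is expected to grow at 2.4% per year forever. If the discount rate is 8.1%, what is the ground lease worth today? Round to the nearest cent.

D₁ = D₀ × (1 + g) = €71,300.00 × 1.024 = €73,011.2000
Growing perpetuity: P = D₁ / (r − g) = €73,011.2000 / (0.081 − 0.024) = €1,280,898.25

€1280898.25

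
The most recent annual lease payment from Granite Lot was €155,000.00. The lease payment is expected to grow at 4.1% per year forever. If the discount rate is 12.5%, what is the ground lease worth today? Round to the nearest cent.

€1920892.86

D₁ = D₀ × (1 + g) = €155,000.00 × 1.041 = €161,355.0000
Growing perpetuity: P = D₁ / (r − g) = €161,355.0000 / (0.125 − 0.041) = €1,920,892.86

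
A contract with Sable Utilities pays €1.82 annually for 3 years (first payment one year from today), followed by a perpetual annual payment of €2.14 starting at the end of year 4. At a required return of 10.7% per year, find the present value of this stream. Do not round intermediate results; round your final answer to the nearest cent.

PV of 3-year annuity: €1.82 × [1 − (1+0.107)^−3] / 0.107 = 4.47087
Perpetuity value at year 3: €2.14 / 0.107 = 20.00000
PV of perpetuity: 20.00000 / (1+0.107)^3 = 14.74304
Total PV = 4.47087 + 14.74304 = 19.21391

€19.21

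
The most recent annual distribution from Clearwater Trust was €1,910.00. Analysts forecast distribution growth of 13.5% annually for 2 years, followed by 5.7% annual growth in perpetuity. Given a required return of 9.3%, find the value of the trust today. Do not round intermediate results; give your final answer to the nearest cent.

€64515.41

D_1 = 2167.85000
D_2 = 2460.50975
Terminal value at year 2: TV = D_2×(1+g_2)/(r−g_2) = 2600.75881/0.036 = 72243.30016
P_0 = D_1/(1+r)^1 + D_2/(1+r)^2 + TV/(1+r)^2
    = 1983.39433 + 2059.60893 + 60472.40667 = 64515.40993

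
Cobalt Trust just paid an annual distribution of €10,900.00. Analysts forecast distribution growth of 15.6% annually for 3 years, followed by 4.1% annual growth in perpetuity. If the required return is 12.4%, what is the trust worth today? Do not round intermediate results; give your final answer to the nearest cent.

D_1 = 12600.40000
D_2 = 14566.06240
D_3 = 16838.36813
Terminal value at year 3: TV = D_3×(1+g_2)/(r−g_2) = 17528.74123/0.083 = 211189.65335
P_0 = D_1/(1+r)^1 + D_2/(1+r)^2 + D_3/(1+r)^3 + TV/(1+r)^3
    = 11210.32028 + 11529.47531 + 11857.71660 + 148721.48170 = 183318.99390

€183318.99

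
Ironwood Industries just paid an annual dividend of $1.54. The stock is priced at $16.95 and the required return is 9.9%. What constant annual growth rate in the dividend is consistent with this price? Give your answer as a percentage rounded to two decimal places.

P = D₀(1+g)/(r−g) ⇒ P(r−g) = D₀(1+g) ⇒ g(P+D₀) = P·r − D₀
g = (P·r − D₀)/(P + D₀) = ($16.95×0.099 − $1.54) / ($16.95 + $1.54) = 0.007466

0.75%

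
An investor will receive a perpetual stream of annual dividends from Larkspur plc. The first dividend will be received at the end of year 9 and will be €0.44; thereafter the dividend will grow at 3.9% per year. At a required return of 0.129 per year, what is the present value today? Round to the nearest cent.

€1.85

Value at end of year 8: C₁ / (r − g) = €0.44 / (0.129 − 0.039) = €4.8889
Discount to today: PV = €4.8889 / (1 + 0.129)^8 = €4.8889 / 2.639682 = €1.85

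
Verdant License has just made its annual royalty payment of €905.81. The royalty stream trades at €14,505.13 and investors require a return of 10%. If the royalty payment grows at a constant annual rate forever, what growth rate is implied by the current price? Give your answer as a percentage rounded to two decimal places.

P = D₀(1+g)/(r−g) ⇒ P(r−g) = D₀(1+g) ⇒ g(P+D₀) = P·r − D₀
g = (P·r − D₀)/(P + D₀) = (€14,505.13×0.1 − €905.81) / (€14,505.13 + €905.81) = 0.035345

3.53%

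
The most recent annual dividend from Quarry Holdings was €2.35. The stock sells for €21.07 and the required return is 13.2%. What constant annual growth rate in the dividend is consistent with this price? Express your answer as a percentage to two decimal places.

1.84%

P = D₀(1+g)/(r−g) ⇒ P(r−g) = D₀(1+g) ⇒ g(P+D₀) = P·r − D₀
g = (P·r − D₀)/(P + D₀) = (€21.07×0.132 − €2.35) / (€21.07 + €2.35) = 0.018413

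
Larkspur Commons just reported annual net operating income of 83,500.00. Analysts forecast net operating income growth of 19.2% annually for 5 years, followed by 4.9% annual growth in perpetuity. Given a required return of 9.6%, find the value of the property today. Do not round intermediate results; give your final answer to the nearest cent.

3376803.37

D_1 = 99532.00000
D_2 = 118642.14400
D_3 = 141421.43565
D_4 = 168574.35129
D_5 = 200940.62674
Terminal value at year 5: TV = D_5×(1+g_2)/(r−g_2) = 210786.71745/0.047 = 4484823.77555
P_0 = D_1/(1+r)^1 + D_2/(1+r)^2 + D_3/(1+r)^3 + D_4/(1+r)^4 + D_5/(1+r)^5 + TV/(1+r)^5
    = 90813.86861 + 98768.36805 + 107419.61197 + 116828.62908 + 127061.79367 + 2835911.09698 = 3376803.36837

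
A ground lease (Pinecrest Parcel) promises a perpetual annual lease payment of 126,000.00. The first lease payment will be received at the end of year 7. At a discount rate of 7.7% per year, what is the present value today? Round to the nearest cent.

1048541.44

Value at end of year 6: C / r = 126,000.00 / 0.077 = 1,636,363.6364
Discount to today: PV = 1,636,363.6364 / (1 + 0.077)^6 = 1,636,363.6364 / 1.560609 = 1,048,541.44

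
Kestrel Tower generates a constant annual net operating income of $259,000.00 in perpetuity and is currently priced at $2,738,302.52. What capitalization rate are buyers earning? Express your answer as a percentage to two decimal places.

P = C/r ⇒ r = C/P = $259,000.00/$2,738,302.52 = 0.094584

9.46%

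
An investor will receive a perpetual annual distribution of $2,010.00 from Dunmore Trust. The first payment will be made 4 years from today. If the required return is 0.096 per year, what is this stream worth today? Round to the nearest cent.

$15903.52

Value at end of year 3: C / r = $2,010.00 / 0.096 = $20,937.5000
Discount to today: PV = $20,937.5000 / (1 + 0.096)^3 = $20,937.5000 / 1.316533 = $15,903.52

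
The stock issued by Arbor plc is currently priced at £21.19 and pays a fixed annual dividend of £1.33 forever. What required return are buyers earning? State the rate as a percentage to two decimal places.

P = C/r ⇒ r = C/P = £1.33/£21.19 = 0.062765

6.28%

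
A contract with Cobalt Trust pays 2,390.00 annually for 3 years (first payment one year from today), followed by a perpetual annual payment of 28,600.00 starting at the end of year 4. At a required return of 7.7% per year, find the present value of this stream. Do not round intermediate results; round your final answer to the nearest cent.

303515.54

PV of 3-year annuity: 2,390.00 × [1 − (1+0.077)^−3] / 0.077 = 6192.75594
Perpetuity value at year 3: 28,600.00 / 0.077 = 371428.57143
PV of perpetuity: 371428.57143 / (1+0.077)^3 = 297322.78905
Total PV = 6192.75594 + 297322.78905 = 303515.54499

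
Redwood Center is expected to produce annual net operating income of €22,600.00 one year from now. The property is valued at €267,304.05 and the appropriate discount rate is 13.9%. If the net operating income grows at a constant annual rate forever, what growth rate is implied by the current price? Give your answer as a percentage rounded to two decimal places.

5.45%

P = D₁/(r−g) ⇒ g = r − D₁/P = 0.139 − €22,600.00/€267,304.05 = 0.054452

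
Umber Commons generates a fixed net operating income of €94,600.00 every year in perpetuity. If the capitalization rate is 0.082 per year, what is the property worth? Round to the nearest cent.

Level perpetuity: PV = C / r = €94,600.00 / 0.082 = €1,153,658.54

€1153658.54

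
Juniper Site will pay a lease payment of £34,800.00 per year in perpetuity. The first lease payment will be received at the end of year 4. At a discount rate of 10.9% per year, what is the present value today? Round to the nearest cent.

£234076.66

Value at end of year 3: C / r = £34,800.00 / 0.109 = £319,266.0550
Discount to today: PV = £319,266.0550 / (1 + 0.109)^3 = £319,266.0550 / 1.363938 = £234,076.66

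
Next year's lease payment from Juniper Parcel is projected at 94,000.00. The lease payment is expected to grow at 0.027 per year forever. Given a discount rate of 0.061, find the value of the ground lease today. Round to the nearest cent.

Growing perpetuity: P = D₁ / (r − g) = 94,000.0000 / (0.061 − 0.027) = 2,764,705.88

2764705.88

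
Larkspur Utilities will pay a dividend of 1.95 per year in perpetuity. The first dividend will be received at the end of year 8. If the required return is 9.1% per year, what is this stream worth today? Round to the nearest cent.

Value at end of year 7: C / r = 1.95 / 0.091 = 21.4286
Discount to today: PV = 21.4286 / (1 + 0.091)^7 = 21.4286 / 1.839811 = 11.65

11.65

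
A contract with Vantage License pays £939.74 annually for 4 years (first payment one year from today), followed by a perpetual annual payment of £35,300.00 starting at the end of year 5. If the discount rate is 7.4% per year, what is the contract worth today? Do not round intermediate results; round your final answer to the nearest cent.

£361684.86

PV of 4-year annuity: £939.74 × [1 − (1+0.074)^−4] / 0.074 = 3154.56424
Perpetuity value at year 4: £35,300.00 / 0.074 = 477027.02703
PV of perpetuity: 477027.02703 / (1+0.074)^4 = 358530.29644
Total PV = 3154.56424 + 358530.29644 = 361684.86068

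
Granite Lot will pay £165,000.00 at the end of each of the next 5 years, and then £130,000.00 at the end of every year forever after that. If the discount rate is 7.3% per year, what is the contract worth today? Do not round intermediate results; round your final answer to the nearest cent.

£1923183.43

PV of 5-year annuity: £165,000.00 × [1 − (1+0.073)^−5] / 0.073 = 671132.82030
Perpetuity value at year 5: £130,000.00 / 0.073 = 1780821.91781
PV of perpetuity: 1780821.91781 / (1+0.073)^5 = 1252050.60484
Total PV = 671132.82030 + 1252050.60484 = 1923183.42515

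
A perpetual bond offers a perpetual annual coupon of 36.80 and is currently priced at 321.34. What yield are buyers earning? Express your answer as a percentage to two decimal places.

11.45%

P = C/r ⇒ r = C/P = 36.80/321.34 = 0.114520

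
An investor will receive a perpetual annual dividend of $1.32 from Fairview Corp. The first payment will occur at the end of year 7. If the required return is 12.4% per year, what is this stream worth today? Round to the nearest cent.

$5.28

Value at end of year 6: C / r = $1.32 / 0.124 = $10.6452
Discount to today: PV = $10.6452 / (1 + 0.124)^6 = $10.6452 / 2.016498 = $5.28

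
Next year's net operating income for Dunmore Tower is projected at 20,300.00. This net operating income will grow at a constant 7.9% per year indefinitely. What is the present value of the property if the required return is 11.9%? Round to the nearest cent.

507500.00

Growing perpetuity: P = D₁ / (r − g) = 20,300.0000 / (0.119 − 0.079) = 507,500.00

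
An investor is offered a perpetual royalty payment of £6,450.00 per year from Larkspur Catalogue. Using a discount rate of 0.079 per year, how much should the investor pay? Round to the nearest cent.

Level perpetuity: PV = C / r = £6,450.00 / 0.079 = £81,645.57

£81645.57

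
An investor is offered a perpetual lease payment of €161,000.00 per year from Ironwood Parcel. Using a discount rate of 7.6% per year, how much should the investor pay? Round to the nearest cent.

Level perpetuity: PV = C / r = €161,000.00 / 0.076 = €2,118,421.05

€2118421.05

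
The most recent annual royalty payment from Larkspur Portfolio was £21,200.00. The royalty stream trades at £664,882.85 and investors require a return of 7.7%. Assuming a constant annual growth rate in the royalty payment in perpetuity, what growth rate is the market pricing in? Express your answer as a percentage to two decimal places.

4.37%

P = D₀(1+g)/(r−g) ⇒ P(r−g) = D₀(1+g) ⇒ g(P+D₀) = P·r − D₀
g = (P·r − D₀)/(P + D₀) = (£664,882.85×0.077 − £21,200.00) / (£664,882.85 + £21,200.00) = 0.043721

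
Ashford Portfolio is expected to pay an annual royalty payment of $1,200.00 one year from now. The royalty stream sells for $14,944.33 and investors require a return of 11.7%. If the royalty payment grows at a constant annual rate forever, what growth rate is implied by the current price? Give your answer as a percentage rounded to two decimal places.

3.67%

P = D₁/(r−g) ⇒ g = r − D₁/P = 0.117 − $1,200.00/$14,944.33 = 0.036702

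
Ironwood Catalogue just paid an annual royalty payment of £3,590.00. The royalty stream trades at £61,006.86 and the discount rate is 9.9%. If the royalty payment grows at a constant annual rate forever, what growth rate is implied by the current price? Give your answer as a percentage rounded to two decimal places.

P = D₀(1+g)/(r−g) ⇒ P(r−g) = D₀(1+g) ⇒ g(P+D₀) = P·r − D₀
g = (P·r − D₀)/(P + D₀) = (£61,006.86×0.099 − £3,590.00) / (£61,006.86 + £3,590.00) = 0.037923

3.79%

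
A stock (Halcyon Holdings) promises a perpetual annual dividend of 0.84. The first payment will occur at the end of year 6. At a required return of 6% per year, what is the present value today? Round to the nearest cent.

10.46

Value at end of year 5: C / r = 0.84 / 0.06 = 14.0000
Discount to today: PV = 14.0000 / (1 + 0.06)^5 = 14.0000 / 1.338226 = 10.46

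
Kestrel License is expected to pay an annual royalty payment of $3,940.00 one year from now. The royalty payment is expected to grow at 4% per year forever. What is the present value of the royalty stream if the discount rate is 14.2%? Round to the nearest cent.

Growing perpetuity: P = D₁ / (r − g) = $3,940.0000 / (0.142 − 0.04) = $38,627.45

$38627.45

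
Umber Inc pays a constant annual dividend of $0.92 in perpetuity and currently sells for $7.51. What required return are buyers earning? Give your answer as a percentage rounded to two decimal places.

P = C/r ⇒ r = C/P = $0.92/$7.51 = 0.122503

12.25%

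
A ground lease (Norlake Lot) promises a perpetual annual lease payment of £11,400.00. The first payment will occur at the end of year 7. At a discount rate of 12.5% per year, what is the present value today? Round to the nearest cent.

Value at end of year 6: C / r = £11,400.00 / 0.125 = £91,200.0000
Discount to today: PV = £91,200.0000 / (1 + 0.125)^6 = £91,200.0000 / 2.027287 = £44,986.24

£44986.24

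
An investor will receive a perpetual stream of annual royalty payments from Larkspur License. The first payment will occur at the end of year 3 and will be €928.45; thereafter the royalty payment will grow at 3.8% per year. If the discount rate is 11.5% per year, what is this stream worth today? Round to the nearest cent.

Value at end of year 2: C₁ / (r − g) = €928.45 / (0.115 − 0.038) = €12,057.7922
Discount to today: PV = €12,057.7922 / (1 + 0.115)^2 = €12,057.7922 / 1.243225 = €9,698.80

€9698.80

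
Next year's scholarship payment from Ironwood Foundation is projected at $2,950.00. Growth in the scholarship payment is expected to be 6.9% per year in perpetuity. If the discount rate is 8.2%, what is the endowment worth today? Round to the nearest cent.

$226923.08

Growing perpetuity: P = D₁ / (r − g) = $2,950.0000 / (0.082 − 0.069) = $226,923.08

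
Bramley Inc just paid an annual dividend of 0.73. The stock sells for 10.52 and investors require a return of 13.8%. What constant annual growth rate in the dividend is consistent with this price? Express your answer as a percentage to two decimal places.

6.42%

P = D₀(1+g)/(r−g) ⇒ P(r−g) = D₀(1+g) ⇒ g(P+D₀) = P·r − D₀
g = (P·r − D₀)/(P + D₀) = (10.52×0.138 − 0.73) / (10.52 + 0.73) = 0.064156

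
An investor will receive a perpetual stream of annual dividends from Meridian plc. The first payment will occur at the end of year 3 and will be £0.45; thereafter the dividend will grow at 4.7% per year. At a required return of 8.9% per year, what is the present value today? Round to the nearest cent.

£9.03

Value at end of year 2: C₁ / (r − g) = £0.45 / (0.089 − 0.047) = £10.7143
Discount to today: PV = £10.7143 / (1 + 0.089)^2 = £10.7143 / 1.185921 = £9.03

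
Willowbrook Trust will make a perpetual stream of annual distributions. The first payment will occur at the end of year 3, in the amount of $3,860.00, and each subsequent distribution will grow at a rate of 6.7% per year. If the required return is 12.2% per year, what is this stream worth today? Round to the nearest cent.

Value at end of year 2: C₁ / (r − g) = $3,860.00 / (0.122 − 0.067) = $70,181.8182
Discount to today: PV = $70,181.8182 / (1 + 0.122)^2 = $70,181.8182 / 1.258884 = $55,749.23

$55749.23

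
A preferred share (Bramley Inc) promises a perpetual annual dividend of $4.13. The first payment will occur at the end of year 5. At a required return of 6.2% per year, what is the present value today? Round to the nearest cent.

$52.37

Value at end of year 4: C / r = $4.13 / 0.062 = $66.6129
Discount to today: PV = $66.6129 / (1 + 0.062)^4 = $66.6129 / 1.272032 = $52.37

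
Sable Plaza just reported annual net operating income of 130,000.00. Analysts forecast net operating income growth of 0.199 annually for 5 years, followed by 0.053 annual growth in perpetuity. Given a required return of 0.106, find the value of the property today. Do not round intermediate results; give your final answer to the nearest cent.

D_1 = 155870.00000
D_2 = 186888.13000
D_3 = 224078.86787
D_4 = 268670.56258
D_5 = 322136.00453
Terminal value at year 5: TV = D_5×(1+g_2)/(r−g_2) = 339209.21277/0.053 = 6400173.82583
P_0 = D_1/(1+r)^1 + D_2/(1+r)^2 + D_3/(1+r)^3 + D_4/(1+r)^4 + D_5/(1+r)^5 + TV/(1+r)^5
    = 140931.28391 + 152781.74449 + 165628.67237 + 179555.85730 + 194654.13463 + 3867373.65593 = 4700925.34862

4700925.35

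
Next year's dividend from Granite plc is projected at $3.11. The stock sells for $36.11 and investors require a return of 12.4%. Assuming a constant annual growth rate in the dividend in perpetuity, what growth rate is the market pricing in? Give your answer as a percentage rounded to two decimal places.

P = D₁/(r−g) ⇒ g = r − D₁/P = 0.124 − $3.11/$36.11 = 0.037874

3.79%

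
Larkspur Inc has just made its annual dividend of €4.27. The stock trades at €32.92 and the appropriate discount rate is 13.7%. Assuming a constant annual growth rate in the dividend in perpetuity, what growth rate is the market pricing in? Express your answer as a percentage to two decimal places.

0.65%

P = D₀(1+g)/(r−g) ⇒ P(r−g) = D₀(1+g) ⇒ g(P+D₀) = P·r − D₀
g = (P·r − D₀)/(P + D₀) = (€32.92×0.137 − €4.27) / (€32.92 + €4.27) = 0.006454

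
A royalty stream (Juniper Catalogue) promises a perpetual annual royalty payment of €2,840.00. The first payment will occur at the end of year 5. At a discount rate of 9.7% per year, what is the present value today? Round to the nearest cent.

Value at end of year 4: C / r = €2,840.00 / 0.097 = €29,278.3505
Discount to today: PV = €29,278.3505 / (1 + 0.097)^4 = €29,278.3505 / 1.448193 = €20,217.16

€20217.16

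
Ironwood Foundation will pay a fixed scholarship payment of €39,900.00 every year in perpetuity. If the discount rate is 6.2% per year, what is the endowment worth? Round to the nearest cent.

Level perpetuity: PV = C / r = €39,900.00 / 0.062 = €643,548.39

€643548.39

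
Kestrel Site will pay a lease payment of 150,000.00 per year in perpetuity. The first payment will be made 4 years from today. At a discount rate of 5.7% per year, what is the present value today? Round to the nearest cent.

2228391.23

Value at end of year 3: C / r = 150,000.00 / 0.057 = 2,631,578.9474
Discount to today: PV = 2,631,578.9474 / (1 + 0.057)^3 = 2,631,578.9474 / 1.180932 = 2,228,391.23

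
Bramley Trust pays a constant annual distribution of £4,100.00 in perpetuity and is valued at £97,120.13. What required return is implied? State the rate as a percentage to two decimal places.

P = C/r ⇒ r = C/P = £4,100.00/£97,120.13 = 0.042216

4.22%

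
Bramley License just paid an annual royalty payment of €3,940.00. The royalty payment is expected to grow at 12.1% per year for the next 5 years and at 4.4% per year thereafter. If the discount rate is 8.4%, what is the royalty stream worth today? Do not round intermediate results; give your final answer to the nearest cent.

€143435.19

D_1 = 4416.74000
D_2 = 4951.16554
D_3 = 5550.25657
D_4 = 6221.83762
D_5 = 6974.67997
Terminal value at year 5: TV = D_5×(1+g_2)/(r−g_2) = 7281.56589/0.04 = 182039.14713
P_0 = D_1/(1+r)^1 + D_2/(1+r)^2 + D_3/(1+r)^3 + D_4/(1+r)^4 + D_5/(1+r)^5 + TV/(1+r)^5
    = 4074.48339 + 4213.55709 + 4357.37777 + 4506.10745 + 4659.91370 + 121623.74757 = 143435.18697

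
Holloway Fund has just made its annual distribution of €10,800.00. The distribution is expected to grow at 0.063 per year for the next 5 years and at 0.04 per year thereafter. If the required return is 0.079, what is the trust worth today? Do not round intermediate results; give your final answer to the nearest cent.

€318915.59

D_1 = 11480.40000
D_2 = 12203.66520
D_3 = 12972.49611
D_4 = 13789.76336
D_5 = 14658.51845
Terminal value at year 5: TV = D_5×(1+g_2)/(r−g_2) = 15244.85919/0.039 = 390893.82545
P_0 = D_1/(1+r)^1 + D_2/(1+r)^2 + D_3/(1+r)^3 + D_4/(1+r)^4 + D_5/(1+r)^5 + TV/(1+r)^5
    = 10639.85171 + 10482.07820 + 10326.64423 + 10173.51512 + 10022.65669 + 267270.84515 = 318915.59110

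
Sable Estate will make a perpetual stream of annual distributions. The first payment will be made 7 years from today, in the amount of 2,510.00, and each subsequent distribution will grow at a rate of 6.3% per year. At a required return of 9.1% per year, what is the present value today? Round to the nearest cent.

Value at end of year 6: C₁ / (r − g) = 2,510.00 / (0.091 − 0.063) = 89,642.8571
Discount to today: PV = 89,642.8571 / (1 + 0.091)^6 = 89,642.8571 / 1.686353 = 53,157.82

53157.82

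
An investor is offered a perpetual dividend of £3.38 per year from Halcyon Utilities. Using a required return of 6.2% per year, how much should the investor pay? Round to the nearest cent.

£54.52

Level perpetuity: PV = C / r = £3.38 / 0.062 = £54.52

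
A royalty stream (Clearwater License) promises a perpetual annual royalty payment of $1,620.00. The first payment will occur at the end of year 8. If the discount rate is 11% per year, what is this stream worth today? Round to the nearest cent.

$7093.51

Value at end of year 7: C / r = $1,620.00 / 0.11 = $14,727.2727
Discount to today: PV = $14,727.2727 / (1 + 0.11)^7 = $14,727.2727 / 2.076160 = $7,093.51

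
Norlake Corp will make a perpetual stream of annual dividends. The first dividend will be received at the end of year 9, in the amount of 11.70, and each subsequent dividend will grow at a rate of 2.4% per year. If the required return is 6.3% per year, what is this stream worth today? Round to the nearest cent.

Value at end of year 8: C₁ / (r − g) = 11.70 / (0.063 − 0.024) = 300.0000
Discount to today: PV = 300.0000 / (1 + 0.063)^8 = 300.0000 / 1.630295 = 184.02

184.02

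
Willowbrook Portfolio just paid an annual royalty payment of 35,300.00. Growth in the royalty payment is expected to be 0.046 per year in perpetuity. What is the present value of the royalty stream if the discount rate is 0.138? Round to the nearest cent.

401345.65

D₁ = D₀ × (1 + g) = 35,300.00 × 1.046 = 36,923.8000
Growing perpetuity: P = D₁ / (r − g) = 36,923.8000 / (0.138 − 0.046) = 401,345.65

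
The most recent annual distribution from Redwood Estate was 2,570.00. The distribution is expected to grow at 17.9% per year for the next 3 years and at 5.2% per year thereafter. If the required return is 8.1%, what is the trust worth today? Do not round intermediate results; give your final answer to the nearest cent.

130146.93

D_1 = 3030.03000
D_2 = 3572.40537
D_3 = 4211.86593
Terminal value at year 3: TV = D_3×(1+g_2)/(r−g_2) = 4430.88296/0.029 = 152789.06757
P_0 = D_1/(1+r)^1 + D_2/(1+r)^2 + D_3/(1+r)^3 + TV/(1+r)^3
    = 2802.98797 + 3057.09789 + 3334.24460 + 120952.59729 = 130146.92776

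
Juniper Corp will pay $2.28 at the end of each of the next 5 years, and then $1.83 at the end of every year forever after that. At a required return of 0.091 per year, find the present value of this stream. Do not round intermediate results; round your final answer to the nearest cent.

PV of 5-year annuity: $2.28 × [1 − (1+0.091)^−5] / 0.091 = 8.84544
Perpetuity value at year 5: $1.83 / 0.091 = 20.10989
PV of perpetuity: 20.10989 / (1+0.091)^5 = 13.01026
Total PV = 8.84544 + 13.01026 = 21.85570

$21.86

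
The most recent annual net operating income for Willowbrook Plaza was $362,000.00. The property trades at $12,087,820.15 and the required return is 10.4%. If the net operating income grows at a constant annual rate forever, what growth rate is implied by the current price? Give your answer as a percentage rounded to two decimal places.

P = D₀(1+g)/(r−g) ⇒ P(r−g) = D₀(1+g) ⇒ g(P+D₀) = P·r − D₀
g = (P·r − D₀)/(P + D₀) = ($12,087,820.15×0.104 − $362,000.00) / ($12,087,820.15 + $362,000.00) = 0.071899

7.19%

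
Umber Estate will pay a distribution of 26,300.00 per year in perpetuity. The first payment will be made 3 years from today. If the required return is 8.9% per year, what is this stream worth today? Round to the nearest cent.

249178.16

Value at end of year 2: C / r = 26,300.00 / 0.089 = 295,505.6180
Discount to today: PV = 295,505.6180 / (1 + 0.089)^2 = 295,505.6180 / 1.185921 = 249,178.16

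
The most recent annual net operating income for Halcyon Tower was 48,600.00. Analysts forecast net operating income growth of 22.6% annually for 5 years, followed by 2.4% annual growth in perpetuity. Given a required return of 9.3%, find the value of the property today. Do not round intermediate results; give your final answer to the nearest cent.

D_1 = 59583.60000
D_2 = 73049.49360
D_3 = 89558.67915
D_4 = 109798.94064
D_5 = 134613.50123
Terminal value at year 5: TV = D_5×(1+g_2)/(r−g_2) = 137844.22526/0.069 = 1997742.39503
P_0 = D_1/(1+r)^1 + D_2/(1+r)^2 + D_3/(1+r)^3 + D_4/(1+r)^4 + D_5/(1+r)^5 + TV/(1+r)^5
    = 54513.81519 + 61147.24375 + 68587.85072 + 76933.85634 + 86295.43264 + 1280674.24676 = 1628152.44541

1628152.45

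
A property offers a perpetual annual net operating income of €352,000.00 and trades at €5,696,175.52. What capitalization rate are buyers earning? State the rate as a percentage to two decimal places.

6.18%

P = C/r ⇒ r = C/P = €352,000.00/€5,696,175.52 = 0.061796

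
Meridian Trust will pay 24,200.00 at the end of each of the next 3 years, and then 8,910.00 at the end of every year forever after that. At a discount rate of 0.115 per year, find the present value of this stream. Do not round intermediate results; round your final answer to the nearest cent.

114520.11

PV of 3-year annuity: 24,200.00 × [1 − (1+0.115)^−3] / 0.115 = 58627.38915
Perpetuity value at year 3: 8,910.00 / 0.115 = 77478.26087
PV of perpetuity: 77478.26087 / (1+0.115)^3 = 55892.72214
Total PV = 58627.38915 + 55892.72214 = 114520.11129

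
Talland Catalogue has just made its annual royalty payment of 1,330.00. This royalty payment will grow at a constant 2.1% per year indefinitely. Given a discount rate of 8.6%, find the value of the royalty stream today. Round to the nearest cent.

D₁ = D₀ × (1 + g) = 1,330.00 × 1.021 = 1,357.9300
Growing perpetuity: P = D₁ / (r − g) = 1,357.9300 / (0.086 − 0.021) = 20,891.23

20891.23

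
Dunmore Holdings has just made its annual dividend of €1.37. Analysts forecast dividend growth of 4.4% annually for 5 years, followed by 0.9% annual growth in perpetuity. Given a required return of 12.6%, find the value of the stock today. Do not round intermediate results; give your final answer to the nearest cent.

D_1 = 1.43028
D_2 = 1.49321
D_3 = 1.55891
D_4 = 1.62751
D_5 = 1.69912
Terminal value at year 5: TV = D_5×(1+g_2)/(r−g_2) = 1.71441/0.117 = 14.65306
P_0 = D_1/(1+r)^1 + D_2/(1+r)^2 + D_3/(1+r)^3 + D_4/(1+r)^4 + D_5/(1+r)^5 + TV/(1+r)^5
    = 1.27023 + 1.17773 + 1.09196 + 1.01244 + 0.93871 + 8.09536 = 13.58643

€13.59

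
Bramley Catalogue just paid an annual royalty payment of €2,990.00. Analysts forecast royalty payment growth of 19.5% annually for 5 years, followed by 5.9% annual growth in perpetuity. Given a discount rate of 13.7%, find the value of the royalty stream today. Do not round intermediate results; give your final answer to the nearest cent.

€69460.22

D_1 = 3573.05000
D_2 = 4269.79475
D_3 = 5102.40473
D_4 = 6097.37365
D_5 = 7286.36151
Terminal value at year 5: TV = D_5×(1+g_2)/(r−g_2) = 7716.25684/0.078 = 98926.36972
P_0 = D_1/(1+r)^1 + D_2/(1+r)^2 + D_3/(1+r)^3 + D_4/(1+r)^4 + D_5/(1+r)^5 + TV/(1+r)^5
    = 3142.52419 + 3302.82885 + 3471.31088 + 3648.38743 + 3834.49690 + 52060.66949 = 69460.21774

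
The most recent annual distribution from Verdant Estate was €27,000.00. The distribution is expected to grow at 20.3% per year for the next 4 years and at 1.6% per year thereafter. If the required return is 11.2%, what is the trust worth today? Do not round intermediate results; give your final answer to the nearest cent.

€523386.59

D_1 = 32481.00000
D_2 = 39074.64300
D_3 = 47006.79553
D_4 = 56549.17502
Terminal value at year 4: TV = D_4×(1+g_2)/(r−g_2) = 57453.96182/0.096 = 598478.76898
P_0 = D_1/(1+r)^1 + D_2/(1+r)^2 + D_3/(1+r)^3 + D_4/(1+r)^4 + TV/(1+r)^4
    = 29209.53237 + 31599.88080 + 34185.84226 + 36983.42468 + 391407.91120 = 523386.59132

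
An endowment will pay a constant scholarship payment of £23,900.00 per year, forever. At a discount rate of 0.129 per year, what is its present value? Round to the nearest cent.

Level perpetuity: PV = C / r = £23,900.00 / 0.129 = £185,271.32

£185271.32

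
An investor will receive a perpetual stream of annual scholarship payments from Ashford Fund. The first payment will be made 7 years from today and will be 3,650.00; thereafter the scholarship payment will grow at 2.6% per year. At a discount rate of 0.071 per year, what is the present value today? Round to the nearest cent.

Value at end of year 6: C₁ / (r − g) = 3,650.00 / (0.071 − 0.026) = 81,111.1111
Discount to today: PV = 81,111.1111 / (1 + 0.071)^6 = 81,111.1111 / 1.509165 = 53,745.68

53745.68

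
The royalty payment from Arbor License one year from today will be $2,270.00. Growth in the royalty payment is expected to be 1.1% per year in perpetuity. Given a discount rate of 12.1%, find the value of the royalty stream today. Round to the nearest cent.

Growing perpetuity: P = D₁ / (r − g) = $2,270.0000 / (0.121 − 0.011) = $20,636.36

$20636.36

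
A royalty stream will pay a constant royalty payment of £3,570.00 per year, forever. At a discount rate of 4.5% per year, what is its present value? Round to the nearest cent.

Level perpetuity: PV = C / r = £3,570.00 / 0.045 = £79,333.33

£79333.33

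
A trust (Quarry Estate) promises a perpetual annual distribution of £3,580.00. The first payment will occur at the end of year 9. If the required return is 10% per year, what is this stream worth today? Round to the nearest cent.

Value at end of year 8: C / r = £3,580.00 / 0.1 = £35,800.0000
Discount to today: PV = £35,800.0000 / (1 + 0.1)^8 = £35,800.0000 / 2.143589 = £16,700.96

£16700.96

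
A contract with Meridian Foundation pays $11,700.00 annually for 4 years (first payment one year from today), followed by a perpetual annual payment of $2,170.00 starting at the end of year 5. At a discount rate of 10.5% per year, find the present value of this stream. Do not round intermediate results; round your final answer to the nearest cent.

$50551.40

PV of 4-year annuity: $11,700.00 × [1 − (1+0.105)^−4] / 0.105 = 36689.54254
Perpetuity value at year 4: $2,170.00 / 0.105 = 20666.66667
PV of perpetuity: 20666.66667 / (1+0.105)^4 = 13861.85408
Total PV = 36689.54254 + 13861.85408 = 50551.39662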